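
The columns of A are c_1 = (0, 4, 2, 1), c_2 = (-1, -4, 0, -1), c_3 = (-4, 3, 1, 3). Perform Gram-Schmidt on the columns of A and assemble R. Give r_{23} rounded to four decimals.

r_{23} = 1.3416

c_1 = (0, 4, 2, 1); ‖c_1‖ = 4.5826, so q_1 = (0.0000, 0.8729, 0.4364, 0.2182).
q_1·c_2 = 0.0000·(-1) + 0.8729·(-4) + 0.4364·0 + 0.2182·(-1) = -3.7097.
u_2 = c_2 + 3.7097·q_1 = (-1.0000, -0.7619, 1.6190, -0.1905).
‖u_2‖ = 2.0587, so q_2 = (-0.4858, -0.3701, 0.7865, -0.0925).
r_{23} = q_2·c_3 = 1.3416.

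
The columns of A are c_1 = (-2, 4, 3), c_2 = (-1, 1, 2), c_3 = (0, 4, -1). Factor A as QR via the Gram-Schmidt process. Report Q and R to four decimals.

c_1 = (-2, 4, 3); ‖c_1‖ = 5.3852, so e_1 = (-0.3714, 0.7428, 0.5571).
e_1·c_2 = (-0.3714)·(-1) + 0.7428·1 + 0.5571·2 = 2.2283.
u_2 = c_2 − 2.2283·e_1 = (-0.1724, -0.6552, 0.7586).
‖u_2‖ = 1.0171, so e_2 = (-0.1695, -0.6442, 0.7459).
e_1·c_3 = (-0.3714)·0 + 0.7428·4 + 0.5571·(-1) = 2.4140; e_2·c_3 = (-0.1695)·0 + (-0.6442)·4 + 0.7459·(-1) = -3.3225.
u_3 = c_3 − 2.4140·e_1 + 3.3225·e_2 = (0.3333, 0.0667, 0.1333).
‖u_3‖ = 0.3651, so e_3 = (0.9129, 0.1826, 0.3651).

Q = [[-0.3714, -0.1695, 0.9129], [0.7428, -0.6442, 0.1826], [0.5571, 0.7459, 0.3651]], R = [[5.3852, 2.2283, 2.4140], [0.0000, 1.0171, -3.3225], [0.0000, 0.0000, 0.3651]]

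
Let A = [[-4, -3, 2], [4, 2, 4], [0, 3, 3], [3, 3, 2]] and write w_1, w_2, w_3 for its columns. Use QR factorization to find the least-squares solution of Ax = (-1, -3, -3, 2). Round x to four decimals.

w_1 = (-4, 4, 0, 3); ‖w_1‖ = 6.4031, so q_1 = (-0.6247, 0.6247, 0.0000, 0.4685).
q_1·w_2 = (-0.6247)·(-3) + 0.6247·2 + 0.0000·3 + 0.4685·3 = 4.5290.
u_2 = w_2 − 4.5290·q_1 = (-0.1707, -0.8293, 3.0000, 0.8780).
‖u_2‖ = 3.2385, so q_2 = (-0.0527, -0.2561, 0.9264, 0.2711).
q_1·w_3 = (-0.6247)·2 + 0.6247·4 + 0.0000·3 + 0.4685·2 = 2.1864; q_2·w_3 = (-0.0527)·2 + (-0.2561)·4 + 0.9264·3 + 0.2711·2 = 2.1916.
u_3 = w_3 − 2.1864·q_1 − 2.1916·q_2 = (3.4814, 3.1953, 0.9698, 0.3814).
‖u_3‖ = 4.8390, so q_3 = (0.7194, 0.6603, 0.2004, 0.0788).
Qᵀb = (-0.3123, -1.4159, -3.1440).
Back-substitute: x_3 = -3.1440/4.8390 = -0.6497.
x_2 = (-1.4159 − 2.1916·(-0.6497))/3.2385 = 0.0025.
x_1 = (-0.3123 − 4.5290·0.0025 − 2.1864·(-0.6497))/6.4031 = 0.1713.

x = (0.1713, 0.0025, -0.6497)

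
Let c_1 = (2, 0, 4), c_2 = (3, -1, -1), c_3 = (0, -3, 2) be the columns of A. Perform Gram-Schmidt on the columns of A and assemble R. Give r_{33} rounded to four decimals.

c_1 = (2, 0, 4); ‖c_1‖ = 4.4721, so e_1 = (0.4472, 0.0000, 0.8944).
e_1·c_2 = 0.4472·3 + 0.0000·(-1) + 0.8944·(-1) = 0.4472.
u_2 = c_2 − 0.4472·e_1 = (2.8000, -1.0000, -1.4000).
‖u_2‖ = 3.2863, so e_2 = (0.8520, -0.3043, -0.4260).
e_1·c_3 = 0.4472·0 + 0.0000·(-3) + 0.8944·2 = 1.7889; e_2·c_3 = 0.8520·0 + (-0.3043)·(-3) + (-0.4260)·2 = 0.0609.
u_3 = c_3 − 1.7889·e_1 − 0.0609·e_2 = (-0.8519, -2.9815, 0.4259).
r_{33} = ‖u_3‖ = 3.1299.

r_{33} = 3.1299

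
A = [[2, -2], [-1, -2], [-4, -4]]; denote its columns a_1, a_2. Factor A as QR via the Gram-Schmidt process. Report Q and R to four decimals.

a_1 = (2, -1, -4); ‖a_1‖ = 4.5826, so e_1 = (0.4364, -0.2182, -0.8729).
e_1·a_2 = 0.4364·(-2) + (-0.2182)·(-2) + (-0.8729)·(-4) = 3.0551.
u_2 = a_2 − 3.0551·e_1 = (-3.3333, -1.3333, -1.3333).
‖u_2‖ = 3.8297, so e_2 = (-0.8704, -0.3482, -0.3482).

Q = [[0.4364, -0.8704], [-0.2182, -0.3482], [-0.8729, -0.3482]], R = [[4.5826, 3.0551], [0.0000, 3.8297]]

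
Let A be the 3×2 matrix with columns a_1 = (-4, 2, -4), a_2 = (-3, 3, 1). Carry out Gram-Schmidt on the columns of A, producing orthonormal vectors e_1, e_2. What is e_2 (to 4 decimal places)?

e_2 = (-0.3923, 0.6036, 0.6941)

e_1 = a_1/‖a_1‖ = (-4, 2, -4)/6.0000 = (-0.6667, 0.3333, -0.6667).
r_{12} = e_1·a_2 = 2.3333.
u_2 = a_2 − 2.3333·e_1 = (-1.4444, 2.2222, 2.5556).
‖u_2‖ = 3.6818, so e_2 = (-0.3923, 0.6036, 0.6941).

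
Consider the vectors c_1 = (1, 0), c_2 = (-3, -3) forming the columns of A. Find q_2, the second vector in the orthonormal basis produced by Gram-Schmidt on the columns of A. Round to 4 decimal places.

c_1 = (1, 0); ‖c_1‖ = 1.0000, so q_1 = (1.0000, 0.0000).
q_1·c_2 = 1.0000·(-3) + 0.0000·(-3) = -3.0000.
u_2 = c_2 + 3.0000·q_1 = (0.0000, -3.0000).
‖u_2‖ = 3.0000, so q_2 = (0.0000, -1.0000).

q_2 = (0.0000, -1.0000)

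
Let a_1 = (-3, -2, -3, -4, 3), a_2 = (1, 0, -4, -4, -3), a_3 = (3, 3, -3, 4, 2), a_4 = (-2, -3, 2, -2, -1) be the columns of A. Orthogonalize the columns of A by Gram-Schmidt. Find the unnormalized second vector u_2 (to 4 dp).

a_1 = (-3, -2, -3, -4, 3); ‖a_1‖ = 6.8557, so q_1 = (-0.4376, -0.2917, -0.4376, -0.5835, 0.4376).
q_1·a_2 = (-0.4376)·1 + (-0.2917)·0 + (-0.4376)·(-4) + (-0.5835)·(-4) + 0.4376·(-3) = 2.3338.
u_2 = a_2 − 2.3338·q_1 = (2.0213, 0.6809, -2.9787, -2.6383, -4.0213).

u_2 = (2.0213, 0.6809, -2.9787, -2.6383, -4.0213)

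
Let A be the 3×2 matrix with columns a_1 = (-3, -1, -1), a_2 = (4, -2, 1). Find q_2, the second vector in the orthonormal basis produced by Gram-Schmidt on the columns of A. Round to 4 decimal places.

a_1 = (-3, -1, -1); ‖a_1‖ = 3.3166, so q_1 = (-0.9045, -0.3015, -0.3015).
q_1·a_2 = (-0.9045)·4 + (-0.3015)·(-2) + (-0.3015)·1 = -3.3166.
u_2 = a_2 + 3.3166·q_1 = (1.0000, -3.0000, 0.0000).
‖u_2‖ = 3.1623, so q_2 = (0.3162, -0.9487, 0.0000).

q_2 = (0.3162, -0.9487, 0.0000)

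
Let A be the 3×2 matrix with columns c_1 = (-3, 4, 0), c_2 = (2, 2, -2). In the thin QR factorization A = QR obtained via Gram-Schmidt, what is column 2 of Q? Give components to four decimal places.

e_2 = (0.6510, 0.4882, -0.5812)

e_1 = c_1/‖c_1‖ = (-3, 4, 0)/5.0000 = (-0.6000, 0.8000, 0.0000).
r_{12} = e_1·c_2 = 0.4000.
u_2 = c_2 − 0.4000·e_1 = (2.2400, 1.6800, -2.0000).
‖u_2‖ = 3.4409, so e_2 = (0.6510, 0.4882, -0.5812).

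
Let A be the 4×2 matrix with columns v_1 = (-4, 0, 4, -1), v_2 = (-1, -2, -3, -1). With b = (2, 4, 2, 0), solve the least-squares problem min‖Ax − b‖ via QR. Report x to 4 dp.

v_1 = (-4, 0, 4, -1); ‖v_1‖ = 5.7446, so e_1 = (-0.6963, 0.0000, 0.6963, -0.1741).
e_1·v_2 = (-0.6963)·(-1) + 0.0000·(-2) + 0.6963·(-3) + (-0.1741)·(-1) = -1.2185.
u_2 = v_2 + 1.2185·e_1 = (-1.8485, -2.0000, -2.1515, -1.2121).
‖u_2‖ = 3.6763, so e_2 = (-0.5028, -0.5440, -0.5852, -0.3297).
Qᵀb = (0.0000, -4.3522).
Back-substitute: x_2 = -4.3522/3.6763 = -1.1839.
x_1 = (0.0000 + 1.2185·(-1.1839))/5.7446 = -0.2511.

x = (-0.2511, -1.1839)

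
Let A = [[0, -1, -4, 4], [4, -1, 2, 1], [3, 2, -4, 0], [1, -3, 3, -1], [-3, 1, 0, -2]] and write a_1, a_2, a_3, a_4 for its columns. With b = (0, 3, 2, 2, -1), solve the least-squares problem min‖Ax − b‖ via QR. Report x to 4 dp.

x = (0.6991, -0.5155, -0.2251, -0.4173)

a_1 = (0, 4, 3, 1, -3); ‖a_1‖ = 5.9161, so q_1 = (0.0000, 0.6761, 0.5071, 0.1690, -0.5071).
q_1·a_2 = 0.0000·(-1) + 0.6761·(-1) + 0.5071·2 + 0.1690·(-3) + (-0.5071)·1 = -0.6761.
u_2 = a_2 + 0.6761·q_1 = (-1.0000, -0.5429, 2.3429, -2.8857, 0.6571).
‖u_2‖ = 3.9424, so q_2 = (-0.2536, -0.1377, 0.5943, -0.7320, 0.1667).
q_1·a_3 = 0.0000·(-4) + 0.6761·2 + 0.5071·(-4) + 0.1690·3 + (-0.5071)·0 = -0.1690; q_2·a_3 = (-0.2536)·(-4) + (-0.1377)·2 + 0.5943·(-4) + (-0.7320)·3 + 0.1667·0 = -3.8337.
u_3 = a_3 + 0.1690·q_1 + 3.8337·q_2 = (-4.9724, 1.5864, -1.6360, 0.2224, 0.5533).
‖u_3‖ = 5.5022, so q_3 = (-0.9037, 0.2883, -0.2973, 0.0404, 0.1006).
q_1·a_4 = 0.0000·4 + 0.6761·1 + 0.5071·0 + 0.1690·(-1) + (-0.5071)·(-2) = 1.5213; q_2·a_4 = (-0.2536)·4 + (-0.1377)·1 + 0.5943·0 + (-0.7320)·(-1) + 0.1667·(-2) = -0.7537; q_3·a_4 = (-0.9037)·4 + 0.2883·1 + (-0.2973)·0 + 0.0404·(-1) + 0.1006·(-2) = -3.5681.
u_4 = a_4 − 1.5213·q_1 + 0.7537·q_2 + 3.5681·q_3 = (0.5842, 0.8964, -1.3845, -1.6646, -0.7441).
‖u_4‖ = 2.5271, so q_4 = (0.2312, 0.3547, -0.5479, -0.6587, -0.2945).
Qᵀb = (3.8877, -0.8552, 0.2506, -1.0545).
Back-substitute: x_4 = -1.0545/2.5271 = -0.4173.
x_3 = (0.2506 + 3.5681·(-0.4173))/5.5022 = -0.2251.
x_2 = (-0.8552 + 3.8337·(-0.2251) + 0.7537·(-0.4173))/3.9424 = -0.5155.
x_1 = (3.8877 + 0.6761·(-0.5155) + 0.1690·(-0.2251) − 1.5213·(-0.4173))/5.9161 = 0.6991.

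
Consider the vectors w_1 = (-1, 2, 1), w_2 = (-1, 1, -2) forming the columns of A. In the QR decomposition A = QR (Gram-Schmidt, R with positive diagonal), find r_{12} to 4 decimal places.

r_{12} = 0.4082

w_1 = (-1, 2, 1); ‖w_1‖ = 2.4495, so e_1 = (-0.4082, 0.8165, 0.4082).
r_{12} = e_1·w_2 = 0.4082.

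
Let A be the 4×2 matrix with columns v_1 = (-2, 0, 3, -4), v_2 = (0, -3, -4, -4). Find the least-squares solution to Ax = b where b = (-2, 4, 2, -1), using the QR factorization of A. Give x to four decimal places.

x = (0.5439, -0.4433)

v_1 = (-2, 0, 3, -4); ‖v_1‖ = 5.3852, so e_1 = (-0.3714, 0.0000, 0.5571, -0.7428).
e_1·v_2 = (-0.3714)·0 + 0.0000·(-3) + 0.5571·(-4) + (-0.7428)·(-4) = 0.7428.
u_2 = v_2 − 0.7428·e_1 = (0.2759, -3.0000, -4.4138, -3.4483).
‖u_2‖ = 6.3599, so e_2 = (0.0434, -0.4717, -0.6940, -0.5422).
Qᵀb = (2.5997, -2.8194).
Back-substitute: x_2 = -2.8194/6.3599 = -0.4433.
x_1 = (2.5997 − 0.7428·(-0.4433))/5.3852 = 0.5439.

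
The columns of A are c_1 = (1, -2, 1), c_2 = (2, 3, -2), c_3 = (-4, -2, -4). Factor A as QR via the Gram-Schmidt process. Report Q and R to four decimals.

Q = [[0.4082, 0.9045, -0.1231], [-0.8165, 0.3015, -0.4924], [0.4082, -0.3015, -0.8616]], R = [[2.4495, -2.4495, -1.6330], [0.0000, 3.3166, -3.0151], [0.0000, 0.0000, 4.9237]]

c_1 = (1, -2, 1); ‖c_1‖ = 2.4495, so e_1 = (0.4082, -0.8165, 0.4082).
e_1·c_2 = 0.4082·2 + (-0.8165)·3 + 0.4082·(-2) = -2.4495.
u_2 = c_2 + 2.4495·e_1 = (3.0000, 1.0000, -1.0000).
‖u_2‖ = 3.3166, so e_2 = (0.9045, 0.3015, -0.3015).
e_1·c_3 = 0.4082·(-4) + (-0.8165)·(-2) + 0.4082·(-4) = -1.6330; e_2·c_3 = 0.9045·(-4) + 0.3015·(-2) + (-0.3015)·(-4) = -3.0151.
u_3 = c_3 + 1.6330·e_1 + 3.0151·e_2 = (-0.6061, -2.4242, -4.2424).
‖u_3‖ = 4.9237, so e_3 = (-0.1231, -0.4924, -0.8616).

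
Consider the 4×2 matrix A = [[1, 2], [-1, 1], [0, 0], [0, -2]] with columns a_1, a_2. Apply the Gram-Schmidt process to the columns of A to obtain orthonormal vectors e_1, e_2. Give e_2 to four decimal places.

e_1 = a_1/‖a_1‖ = (1, -1, 0, 0)/1.4142 = (0.7071, -0.7071, 0.0000, 0.0000).
r_{12} = e_1·a_2 = 0.7071.
u_2 = a_2 − 0.7071·e_1 = (1.5000, 1.5000, 0.0000, -2.0000).
‖u_2‖ = 2.9155, so e_2 = (0.5145, 0.5145, 0.0000, -0.6860).

e_2 = (0.5145, 0.5145, 0.0000, -0.6860)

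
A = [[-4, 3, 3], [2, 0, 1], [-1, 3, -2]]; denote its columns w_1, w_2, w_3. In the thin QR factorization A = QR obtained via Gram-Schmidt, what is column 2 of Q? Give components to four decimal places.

w_1 = (-4, 2, -1); ‖w_1‖ = 4.5826, so e_1 = (-0.8729, 0.4364, -0.2182).
e_1·w_2 = (-0.8729)·3 + 0.4364·0 + (-0.2182)·3 = -3.2733.
u_2 = w_2 + 3.2733·e_1 = (0.1429, 1.4286, 2.2857).
‖u_2‖ = 2.6992, so e_2 = (0.0529, 0.5293, 0.8468).

e_2 = (0.0529, 0.5293, 0.8468)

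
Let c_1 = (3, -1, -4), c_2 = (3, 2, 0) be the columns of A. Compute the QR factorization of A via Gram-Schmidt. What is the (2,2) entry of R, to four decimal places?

q_1 = c_1/‖c_1‖ = (3, -1, -4)/5.0990 = (0.5883, -0.1961, -0.7845).
r_{12} = q_1·c_2 = 1.3728.
u_2 = c_2 − 1.3728·q_1 = (2.1923, 2.2692, 1.0769).
r_{22} = ‖u_2‖ = 3.3340.

r_{22} = 3.3340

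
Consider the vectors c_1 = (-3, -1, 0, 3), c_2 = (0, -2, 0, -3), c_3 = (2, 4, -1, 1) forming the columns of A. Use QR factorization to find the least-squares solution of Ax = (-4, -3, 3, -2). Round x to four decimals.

x = (0.1667, 0.1667, -1.0000)

c_1 = (-3, -1, 0, 3); ‖c_1‖ = 4.3589, so e_1 = (-0.6882, -0.2294, 0.0000, 0.6882).
e_1·c_2 = (-0.6882)·0 + (-0.2294)·(-2) + 0.0000·0 + 0.6882·(-3) = -1.6059.
u_2 = c_2 + 1.6059·e_1 = (-1.1053, -2.3684, 0.0000, -1.8947).
‖u_2‖ = 3.2282, so e_2 = (-0.3424, -0.7337, 0.0000, -0.5869).
e_1·c_3 = (-0.6882)·2 + (-0.2294)·4 + 0.0000·(-1) + 0.6882·1 = -1.6059; e_2·c_3 = (-0.3424)·2 + (-0.7337)·4 + 0.0000·(-1) + (-0.5869)·1 = -4.2064.
u_3 = c_3 + 1.6059·e_1 + 4.2064·e_2 = (-0.5455, 0.5455, -1.0000, -0.3636).
‖u_3‖ = 1.3143, so e_3 = (-0.4150, 0.4150, -0.7609, -0.2767).
Qᵀb = (2.0647, 4.7444, -1.3143).
Back-substitute: x_3 = -1.3143/1.3143 = -1.0000.
x_2 = (4.7444 + 4.2064·(-1.0000))/3.2282 = 0.1667.
x_1 = (2.0647 + 1.6059·0.1667 + 1.6059·(-1.0000))/4.3589 = 0.1667.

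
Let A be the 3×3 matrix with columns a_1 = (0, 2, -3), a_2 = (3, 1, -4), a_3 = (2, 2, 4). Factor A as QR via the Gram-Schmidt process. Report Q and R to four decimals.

e_1 = a_1/‖a_1‖ = (0, 2, -3)/3.6056 = (0.0000, 0.5547, -0.8321).
r_{12} = e_1·a_2 = 3.8829.
u_2 = a_2 − 3.8829·e_1 = (3.0000, -1.1538, -0.7692).
‖u_2‖ = 3.3050, so e_2 = (0.9077, -0.3491, -0.2327).
r_{13} = e_1·a_3 = -2.2188; r_{23} = e_2·a_3 = 0.1862.
u_3 = a_3 + 2.2188·e_1 − 0.1862·e_2 = (1.8310, 3.2958, 2.1972).
‖u_3‖ = 4.3637, so e_3 = (0.4196, 0.7553, 0.5035).

Q = [[0.0000, 0.9077, 0.4196], [0.5547, -0.3491, 0.7553], [-0.8321, -0.2327, 0.5035]], R = [[3.6056, 3.8829, -2.2188], [0.0000, 3.3050, 0.1862], [0.0000, 0.0000, 4.3637]]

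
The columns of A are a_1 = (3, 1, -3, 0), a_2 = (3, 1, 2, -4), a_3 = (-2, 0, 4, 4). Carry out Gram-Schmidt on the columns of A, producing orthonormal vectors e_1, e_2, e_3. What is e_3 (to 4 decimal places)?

a_1 = (3, 1, -3, 0); ‖a_1‖ = 4.3589, so e_1 = (0.6882, 0.2294, -0.6882, 0.0000).
e_1·a_2 = 0.6882·3 + 0.2294·1 + (-0.6882)·2 + 0.0000·(-4) = 0.9177.
u_2 = a_2 − 0.9177·e_1 = (2.3684, 0.7895, 2.6316, -4.0000).
‖u_2‖ = 5.3998, so e_2 = (0.4386, 0.1462, 0.4873, -0.7408).
e_1·a_3 = 0.6882·(-2) + 0.2294·0 + (-0.6882)·4 + 0.0000·4 = -4.1295; e_2·a_3 = 0.4386·(-2) + 0.1462·0 + 0.4873·4 + (-0.7408)·4 = -1.8909.
u_3 = a_3 + 4.1295·e_1 + 1.8909·e_2 = (1.6715, 1.2238, 2.0794, 2.5993).
‖u_3‖ = 3.9207, so e_3 = (0.4263, 0.3121, 0.5304, 0.6630).

e_3 = (0.4263, 0.3121, 0.5304, 0.6630)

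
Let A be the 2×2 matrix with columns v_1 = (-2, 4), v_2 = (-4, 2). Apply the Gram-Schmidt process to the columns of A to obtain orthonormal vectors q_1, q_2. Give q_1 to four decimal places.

q_1 = v_1/‖v_1‖ = (-2, 4)/4.4721 = (-0.4472, 0.8944).

q_1 = (-0.4472, 0.8944)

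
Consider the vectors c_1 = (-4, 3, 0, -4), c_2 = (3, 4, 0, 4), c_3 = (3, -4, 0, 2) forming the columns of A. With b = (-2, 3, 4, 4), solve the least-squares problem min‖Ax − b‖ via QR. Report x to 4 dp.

x = (-7.0000, -2.0000, -8.0000)

c_1 = (-4, 3, 0, -4); ‖c_1‖ = 6.4031, so e_1 = (-0.6247, 0.4685, 0.0000, -0.6247).
e_1·c_2 = (-0.6247)·3 + 0.4685·4 + 0.0000·0 + (-0.6247)·4 = -2.4988.
u_2 = c_2 + 2.4988·e_1 = (1.4390, 5.1707, 0.0000, 2.4390).
‖u_2‖ = 5.8954, so e_2 = (0.2441, 0.8771, 0.0000, 0.4137).
e_1·c_3 = (-0.6247)·3 + 0.4685·(-4) + 0.0000·0 + (-0.6247)·2 = -4.9976; e_2·c_3 = 0.2441·3 + 0.8771·(-4) + 0.0000·0 + 0.4137·2 = -1.9486.
u_3 = c_3 + 4.9976·e_1 + 1.9486·e_2 = (0.3537, 0.0505, 0.0000, -0.3158).
‖u_3‖ = 0.4768, so e_3 = (0.7417, 0.1060, 0.0000, -0.6623).
Qᵀb = (0.1562, 3.7979, -3.8147).
Back-substitute: x_3 = -3.8147/0.4768 = -8.0000.
x_2 = (3.7979 + 1.9486·(-8.0000))/5.8954 = -2.0000.
x_1 = (0.1562 + 2.4988·(-2.0000) + 4.9976·(-8.0000))/6.4031 = -7.0000.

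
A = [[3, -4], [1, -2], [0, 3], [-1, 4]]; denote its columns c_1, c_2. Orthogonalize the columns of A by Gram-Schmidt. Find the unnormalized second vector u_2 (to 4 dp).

q_1 = c_1/‖c_1‖ = (3, 1, 0, -1)/3.3166 = (0.9045, 0.3015, 0.0000, -0.3015).
r_{12} = q_1·c_2 = -5.4272.
u_2 = c_2 + 5.4272·q_1 = (0.9091, -0.3636, 3.0000, 2.3636).

u_2 = (0.9091, -0.3636, 3.0000, 2.3636)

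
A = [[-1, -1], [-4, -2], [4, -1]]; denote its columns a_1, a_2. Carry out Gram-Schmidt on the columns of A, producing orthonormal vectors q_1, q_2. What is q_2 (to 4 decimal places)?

q_2 = (-0.3706, -0.6088, -0.7014)

q_1 = a_1/‖a_1‖ = (-1, -4, 4)/5.7446 = (-0.1741, -0.6963, 0.6963).
r_{12} = q_1·a_2 = 0.8704.
u_2 = a_2 − 0.8704·q_1 = (-0.8485, -1.3939, -1.6061).
‖u_2‖ = 2.2896, so q_2 = (-0.3706, -0.6088, -0.7014).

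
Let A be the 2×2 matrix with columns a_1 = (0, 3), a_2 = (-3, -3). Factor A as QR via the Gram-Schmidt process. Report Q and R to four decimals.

a_1 = (0, 3); ‖a_1‖ = 3.0000, so e_1 = (0.0000, 1.0000).
e_1·a_2 = 0.0000·(-3) + 1.0000·(-3) = -3.0000.
u_2 = a_2 + 3.0000·e_1 = (-3.0000, 0.0000).
‖u_2‖ = 3.0000, so e_2 = (-1.0000, 0.0000).

Q = [[0.0000, -1.0000], [1.0000, 0.0000]], R = [[3.0000, -3.0000], [0.0000, 3.0000]]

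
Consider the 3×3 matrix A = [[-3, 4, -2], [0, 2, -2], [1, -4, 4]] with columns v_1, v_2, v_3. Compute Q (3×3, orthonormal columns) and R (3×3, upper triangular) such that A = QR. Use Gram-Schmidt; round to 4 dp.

v_1 = (-3, 0, 1); ‖v_1‖ = 3.1623, so q_1 = (-0.9487, 0.0000, 0.3162).
q_1·v_2 = (-0.9487)·4 + 0.0000·2 + 0.3162·(-4) = -5.0596.
u_2 = v_2 + 5.0596·q_1 = (-0.8000, 2.0000, -2.4000).
‖u_2‖ = 3.2249, so q_2 = (-0.2481, 0.6202, -0.7442).
q_1·v_3 = (-0.9487)·(-2) + 0.0000·(-2) + 0.3162·4 = 3.1623; q_2·v_3 = (-0.2481)·(-2) + 0.6202·(-2) + (-0.7442)·4 = -3.7210.
u_3 = v_3 − 3.1623·q_1 + 3.7210·q_2 = (0.0769, 0.3077, 0.2308).
‖u_3‖ = 0.3922, so q_3 = (0.1961, 0.7845, 0.5883).

Q = [[-0.9487, -0.2481, 0.1961], [0.0000, 0.6202, 0.7845], [0.3162, -0.7442, 0.5883]], R = [[3.1623, -5.0596, 3.1623], [0.0000, 3.2249, -3.7210], [0.0000, 0.0000, 0.3922]]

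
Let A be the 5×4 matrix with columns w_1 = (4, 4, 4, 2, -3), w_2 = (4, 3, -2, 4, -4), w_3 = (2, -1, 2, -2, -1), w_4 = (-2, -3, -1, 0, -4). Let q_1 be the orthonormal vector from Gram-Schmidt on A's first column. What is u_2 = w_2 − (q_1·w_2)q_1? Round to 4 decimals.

w_1 = (4, 4, 4, 2, -3); ‖w_1‖ = 7.8102, so q_1 = (0.5121, 0.5121, 0.5121, 0.2561, -0.3841).
q_1·w_2 = 0.5121·4 + 0.5121·3 + 0.5121·(-2) + 0.2561·4 + (-0.3841)·(-4) = 5.1215.
u_2 = w_2 − 5.1215·q_1 = (1.3770, 0.3770, -4.6230, 2.6885, -2.0328).

u_2 = (1.3770, 0.3770, -4.6230, 2.6885, -2.0328)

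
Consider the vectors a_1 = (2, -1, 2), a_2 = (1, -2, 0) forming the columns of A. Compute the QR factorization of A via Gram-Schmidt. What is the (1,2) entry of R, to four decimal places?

r_{12} = 1.3333

q_1 = a_1/‖a_1‖ = (2, -1, 2)/3.0000 = (0.6667, -0.3333, 0.6667).
r_{12} = q_1·a_2 = 1.3333.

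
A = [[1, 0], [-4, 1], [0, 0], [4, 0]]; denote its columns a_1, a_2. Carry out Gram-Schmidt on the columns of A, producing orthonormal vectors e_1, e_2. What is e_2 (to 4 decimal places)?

a_1 = (1, -4, 0, 4); ‖a_1‖ = 5.7446, so e_1 = (0.1741, -0.6963, 0.0000, 0.6963).
e_1·a_2 = 0.1741·0 + (-0.6963)·1 + 0.0000·0 + 0.6963·0 = -0.6963.
u_2 = a_2 + 0.6963·e_1 = (0.1212, 0.5152, 0.0000, 0.4848).
‖u_2‖ = 0.7177, so e_2 = (0.1689, 0.7177, 0.0000, 0.6755).

e_2 = (0.1689, 0.7177, 0.0000, 0.6755)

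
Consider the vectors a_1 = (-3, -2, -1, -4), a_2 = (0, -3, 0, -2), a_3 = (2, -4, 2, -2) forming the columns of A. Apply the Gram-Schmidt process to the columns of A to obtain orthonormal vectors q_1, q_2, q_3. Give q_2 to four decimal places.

q_2 = (0.5505, -0.8127, 0.1835, -0.0524)

a_1 = (-3, -2, -1, -4); ‖a_1‖ = 5.4772, so q_1 = (-0.5477, -0.3651, -0.1826, -0.7303).
q_1·a_2 = (-0.5477)·0 + (-0.3651)·(-3) + (-0.1826)·0 + (-0.7303)·(-2) = 2.5560.
u_2 = a_2 − 2.5560·q_1 = (1.4000, -2.0667, 0.4667, -0.1333).
‖u_2‖ = 2.5430, so q_2 = (0.5505, -0.8127, 0.1835, -0.0524).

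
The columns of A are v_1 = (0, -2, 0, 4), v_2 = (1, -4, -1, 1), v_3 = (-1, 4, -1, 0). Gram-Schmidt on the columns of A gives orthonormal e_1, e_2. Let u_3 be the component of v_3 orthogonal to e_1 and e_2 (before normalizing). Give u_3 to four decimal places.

u_3 = (-0.0508, 0.5424, -1.9492, 0.2712)

v_1 = (0, -2, 0, 4); ‖v_1‖ = 4.4721, so e_1 = (0.0000, -0.4472, 0.0000, 0.8944).
e_1·v_2 = 0.0000·1 + (-0.4472)·(-4) + 0.0000·(-1) + 0.8944·1 = 2.6833.
u_2 = v_2 − 2.6833·e_1 = (1.0000, -2.8000, -1.0000, -1.4000).
‖u_2‖ = 3.4351, so e_2 = (0.2911, -0.8151, -0.2911, -0.4076).
e_1·v_3 = 0.0000·(-1) + (-0.4472)·4 + 0.0000·(-1) + 0.8944·0 = -1.7889; e_2·v_3 = 0.2911·(-1) + (-0.8151)·4 + (-0.2911)·(-1) + (-0.4076)·0 = -3.2604.
u_3 = v_3 + 1.7889·e_1 + 3.2604·e_2 = (-0.0508, 0.5424, -1.9492, 0.2712).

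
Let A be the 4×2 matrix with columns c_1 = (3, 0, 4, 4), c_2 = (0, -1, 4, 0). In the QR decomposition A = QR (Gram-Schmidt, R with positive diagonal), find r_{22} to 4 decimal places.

r_{22} = 3.2796

c_1 = (3, 0, 4, 4); ‖c_1‖ = 6.4031, so q_1 = (0.4685, 0.0000, 0.6247, 0.6247).
q_1·c_2 = 0.4685·0 + 0.0000·(-1) + 0.6247·4 + 0.6247·0 = 2.4988.
u_2 = c_2 − 2.4988·q_1 = (-1.1707, -1.0000, 2.4390, -1.5610).
r_{22} = ‖u_2‖ = 3.2796.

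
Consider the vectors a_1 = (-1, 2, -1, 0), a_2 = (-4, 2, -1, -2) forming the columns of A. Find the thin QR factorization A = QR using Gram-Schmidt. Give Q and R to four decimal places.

a_1 = (-1, 2, -1, 0); ‖a_1‖ = 2.4495, so q_1 = (-0.4082, 0.8165, -0.4082, 0.0000).
q_1·a_2 = (-0.4082)·(-4) + 0.8165·2 + (-0.4082)·(-1) + 0.0000·(-2) = 3.6742.
u_2 = a_2 − 3.6742·q_1 = (-2.5000, -1.0000, 0.5000, -2.0000).
‖u_2‖ = 3.3912, so q_2 = (-0.7372, -0.2949, 0.1474, -0.5898).

Q = [[-0.4082, -0.7372], [0.8165, -0.2949], [-0.4082, 0.1474], [0.0000, -0.5898]], R = [[2.4495, 3.6742], [0.0000, 3.3912]]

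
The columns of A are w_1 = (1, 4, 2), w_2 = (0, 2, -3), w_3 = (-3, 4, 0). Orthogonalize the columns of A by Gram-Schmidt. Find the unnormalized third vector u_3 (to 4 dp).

w_1 = (1, 4, 2); ‖w_1‖ = 4.5826, so q_1 = (0.2182, 0.8729, 0.4364).
q_1·w_2 = 0.2182·0 + 0.8729·2 + 0.4364·(-3) = 0.4364.
u_2 = w_2 − 0.4364·q_1 = (-0.0952, 1.6190, -3.1905).
‖u_2‖ = 3.5790, so q_2 = (-0.0266, 0.4524, -0.8914).
q_1·w_3 = 0.2182·(-3) + 0.8729·4 + 0.4364·0 = 2.8368; q_2·w_3 = (-0.0266)·(-3) + 0.4524·4 + (-0.8914)·0 = 1.8893.
u_3 = w_3 − 2.8368·q_1 − 1.8893·q_2 = (-3.5688, 0.6691, 0.4461).

u_3 = (-3.5688, 0.6691, 0.4461)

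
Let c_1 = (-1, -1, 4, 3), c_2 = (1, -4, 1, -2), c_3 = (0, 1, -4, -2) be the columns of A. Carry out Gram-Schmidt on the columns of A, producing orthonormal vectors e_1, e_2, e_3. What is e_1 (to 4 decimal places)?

e_1 = (-0.1925, -0.1925, 0.7698, 0.5774)

c_1 = (-1, -1, 4, 3); ‖c_1‖ = 5.1962, so e_1 = (-0.1925, -0.1925, 0.7698, 0.5774).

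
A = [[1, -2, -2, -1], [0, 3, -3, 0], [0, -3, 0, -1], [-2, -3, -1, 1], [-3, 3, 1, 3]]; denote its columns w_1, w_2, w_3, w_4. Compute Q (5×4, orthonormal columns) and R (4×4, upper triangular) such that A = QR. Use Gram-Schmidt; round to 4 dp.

w_1 = (1, 0, 0, -2, -3); ‖w_1‖ = 3.7417, so q_1 = (0.2673, 0.0000, 0.0000, -0.5345, -0.8018).
q_1·w_2 = 0.2673·(-2) + 0.0000·3 + 0.0000·(-3) + (-0.5345)·(-3) + (-0.8018)·3 = -1.3363.
u_2 = w_2 + 1.3363·q_1 = (-1.6429, 3.0000, -3.0000, -3.7143, 1.9286).
‖u_2‖ = 6.1818, so q_2 = (-0.2658, 0.4853, -0.4853, -0.6008, 0.3120).
q_1·w_3 = 0.2673·(-2) + 0.0000·(-3) + 0.0000·0 + (-0.5345)·(-1) + (-0.8018)·1 = -0.8018; q_2·w_3 = (-0.2658)·(-2) + 0.4853·(-3) + (-0.4853)·0 + (-0.6008)·(-1) + 0.3120·1 = -0.0116.
u_3 = w_3 + 0.8018·q_1 + 0.0116·q_2 = (-1.7888, -2.9944, -0.0056, -1.4355, 0.3607).
‖u_3‖ = 3.7891, so q_3 = (-0.4721, -0.7903, -0.0015, -0.3789, 0.0952).
q_1·w_4 = 0.2673·(-1) + 0.0000·0 + 0.0000·(-1) + (-0.5345)·1 + (-0.8018)·3 = -3.2071; q_2·w_4 = (-0.2658)·(-1) + 0.4853·0 + (-0.4853)·(-1) + (-0.6008)·1 + 0.3120·3 = 1.0861; q_3·w_4 = (-0.4721)·(-1) + (-0.7903)·0 + (-0.0015)·(-1) + (-0.3789)·1 + 0.0952·3 = 0.3803.
u_4 = w_4 + 3.2071·q_1 − 1.0861·q_2 − 0.3803·q_3 = (0.3253, -0.2265, -0.4723, 0.0824, 0.0535).
‖u_4‖ = 0.6244, so q_4 = (0.5210, -0.3628, -0.7564, 0.1320, 0.0857).

Q = [[0.2673, -0.2658, -0.4721, 0.5210], [0.0000, 0.4853, -0.7903, -0.3628], [0.0000, -0.4853, -0.0015, -0.7564], [-0.5345, -0.6008, -0.3789, 0.1320], [-0.8018, 0.3120, 0.0952, 0.0857]], R = [[3.7417, -1.3363, -0.8018, -3.2071], [0.0000, 6.1818, -0.0116, 1.0861], [0.0000, 0.0000, 3.7891, 0.3803], [0.0000, 0.0000, 0.0000, 0.6244]]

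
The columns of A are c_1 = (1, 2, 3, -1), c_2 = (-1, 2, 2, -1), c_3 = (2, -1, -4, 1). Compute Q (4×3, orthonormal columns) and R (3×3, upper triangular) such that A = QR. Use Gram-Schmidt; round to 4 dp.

c_1 = (1, 2, 3, -1); ‖c_1‖ = 3.8730, so e_1 = (0.2582, 0.5164, 0.7746, -0.2582).
e_1·c_2 = 0.2582·(-1) + 0.5164·2 + 0.7746·2 + (-0.2582)·(-1) = 2.5820.
u_2 = c_2 − 2.5820·e_1 = (-1.6667, 0.6667, 0.0000, -0.3333).
‖u_2‖ = 1.8257, so e_2 = (-0.9129, 0.3651, 0.0000, -0.1826).
e_1·c_3 = 0.2582·2 + 0.5164·(-1) + 0.7746·(-4) + (-0.2582)·1 = -3.3566; e_2·c_3 = (-0.9129)·2 + 0.3651·(-1) + 0.0000·(-4) + (-0.1826)·1 = -2.3735.
u_3 = c_3 + 3.3566·e_1 + 2.3735·e_2 = (0.7000, 1.6000, -1.4000, -0.3000).
‖u_3‖ = 2.2583, so e_3 = (0.3100, 0.7085, -0.6199, -0.1328).

Q = [[0.2582, -0.9129, 0.3100], [0.5164, 0.3651, 0.7085], [0.7746, 0.0000, -0.6199], [-0.2582, -0.1826, -0.1328]], R = [[3.8730, 2.5820, -3.3566], [0.0000, 1.8257, -2.3735], [0.0000, 0.0000, 2.2583]]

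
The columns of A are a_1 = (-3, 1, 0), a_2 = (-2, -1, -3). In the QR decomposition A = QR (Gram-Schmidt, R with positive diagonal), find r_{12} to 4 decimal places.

a_1 = (-3, 1, 0); ‖a_1‖ = 3.1623, so q_1 = (-0.9487, 0.3162, 0.0000).
r_{12} = q_1·a_2 = 1.5811.

r_{12} = 1.5811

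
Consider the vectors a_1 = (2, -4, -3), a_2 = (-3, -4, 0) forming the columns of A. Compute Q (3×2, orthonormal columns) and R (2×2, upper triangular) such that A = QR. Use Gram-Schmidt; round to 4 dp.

a_1 = (2, -4, -3); ‖a_1‖ = 5.3852, so q_1 = (0.3714, -0.7428, -0.5571).
q_1·a_2 = 0.3714·(-3) + (-0.7428)·(-4) + (-0.5571)·0 = 1.8570.
u_2 = a_2 − 1.8570·q_1 = (-3.6897, -2.6207, 1.0345).
‖u_2‖ = 4.6424, so q_2 = (-0.7948, -0.5645, 0.2228).

Q = [[0.3714, -0.7948], [-0.7428, -0.5645], [-0.5571, 0.2228]], R = [[5.3852, 1.8570], [0.0000, 4.6424]]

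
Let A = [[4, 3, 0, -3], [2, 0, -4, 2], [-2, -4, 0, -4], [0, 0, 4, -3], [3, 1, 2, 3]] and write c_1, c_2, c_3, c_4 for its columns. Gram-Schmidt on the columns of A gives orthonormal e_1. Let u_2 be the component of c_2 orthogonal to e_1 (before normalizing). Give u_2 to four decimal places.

e_1 = c_1/‖c_1‖ = (4, 2, -2, 0, 3)/5.7446 = (0.6963, 0.3482, -0.3482, 0.0000, 0.5222).
r_{12} = e_1·c_2 = 4.0038.
u_2 = c_2 − 4.0038·e_1 = (0.2121, -1.3939, -2.6061, 0.0000, -1.0909).

u_2 = (0.2121, -1.3939, -2.6061, 0.0000, -1.0909)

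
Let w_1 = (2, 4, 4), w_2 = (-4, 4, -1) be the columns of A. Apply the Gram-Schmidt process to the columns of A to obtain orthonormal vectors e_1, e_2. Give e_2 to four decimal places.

w_1 = (2, 4, 4); ‖w_1‖ = 6.0000, so e_1 = (0.3333, 0.6667, 0.6667).
e_1·w_2 = 0.3333·(-4) + 0.6667·4 + 0.6667·(-1) = 0.6667.
u_2 = w_2 − 0.6667·e_1 = (-4.2222, 3.5556, -1.4444).
‖u_2‖ = 5.7057, so e_2 = (-0.7400, 0.6232, -0.2532).

e_2 = (-0.7400, 0.6232, -0.2532)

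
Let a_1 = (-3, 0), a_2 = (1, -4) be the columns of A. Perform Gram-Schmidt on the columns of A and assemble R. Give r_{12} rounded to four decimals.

r_{12} = -1.0000

e_1 = a_1/‖a_1‖ = (-3, 0)/3.0000 = (-1.0000, 0.0000).
r_{12} = e_1·a_2 = -1.0000.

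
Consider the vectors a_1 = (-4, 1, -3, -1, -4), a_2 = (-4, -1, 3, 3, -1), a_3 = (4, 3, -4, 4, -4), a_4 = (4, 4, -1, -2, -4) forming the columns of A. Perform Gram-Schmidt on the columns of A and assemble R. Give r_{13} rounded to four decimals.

r_{13} = 1.6775

q_1 = a_1/‖a_1‖ = (-4, 1, -3, -1, -4)/6.5574 = (-0.6100, 0.1525, -0.4575, -0.1525, -0.6100).
r_{13} = q_1·a_3 = 1.6775.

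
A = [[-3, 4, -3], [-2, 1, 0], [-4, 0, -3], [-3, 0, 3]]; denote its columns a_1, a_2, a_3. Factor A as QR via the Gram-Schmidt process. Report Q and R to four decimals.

a_1 = (-3, -2, -4, -3); ‖a_1‖ = 6.1644, so e_1 = (-0.4867, -0.3244, -0.6489, -0.4867).
e_1·a_2 = (-0.4867)·4 + (-0.3244)·1 + (-0.6489)·0 + (-0.4867)·0 = -2.2711.
u_2 = a_2 + 2.2711·e_1 = (2.8947, 0.2632, -1.4737, -1.1053).
‖u_2‖ = 3.4412, so e_2 = (0.8412, 0.0765, -0.4282, -0.3212).
e_1·a_3 = (-0.4867)·(-3) + (-0.3244)·0 + (-0.6489)·(-3) + (-0.4867)·3 = 1.9467; e_2·a_3 = 0.8412·(-3) + 0.0765·0 + (-0.4282)·(-3) + (-0.3212)·3 = -2.2024.
u_3 = a_3 − 1.9467·e_1 + 2.2024·e_2 = (-0.2000, 0.8000, -2.6800, 3.2400).
‖u_3‖ = 4.2849, so e_3 = (-0.0467, 0.1867, -0.6255, 0.7562).

Q = [[-0.4867, 0.8412, -0.0467], [-0.3244, 0.0765, 0.1867], [-0.6489, -0.4282, -0.6255], [-0.4867, -0.3212, 0.7562]], R = [[6.1644, -2.2711, 1.9467], [0.0000, 3.4412, -2.2024], [0.0000, 0.0000, 4.2849]]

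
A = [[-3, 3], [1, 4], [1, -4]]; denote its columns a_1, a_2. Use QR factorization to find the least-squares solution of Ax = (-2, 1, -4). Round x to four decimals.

x = (0.6730, 0.4892)

a_1 = (-3, 1, 1); ‖a_1‖ = 3.3166, so q_1 = (-0.9045, 0.3015, 0.3015).
q_1·a_2 = (-0.9045)·3 + 0.3015·4 + 0.3015·(-4) = -2.7136.
u_2 = a_2 + 2.7136·q_1 = (0.5455, 4.8182, -3.1818).
‖u_2‖ = 5.7997, so q_2 = (0.0940, 0.8308, -0.5486).
Qᵀb = (0.9045, 2.8371).
Back-substitute: x_2 = 2.8371/5.7997 = 0.4892.
x_1 = (0.9045 + 2.7136·0.4892)/3.3166 = 0.6730.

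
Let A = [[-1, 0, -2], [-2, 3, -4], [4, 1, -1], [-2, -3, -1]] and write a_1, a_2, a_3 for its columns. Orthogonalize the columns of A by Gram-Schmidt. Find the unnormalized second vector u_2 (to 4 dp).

u_2 = (0.1600, 3.3200, 0.3600, -2.6800)

q_1 = a_1/‖a_1‖ = (-1, -2, 4, -2)/5.0000 = (-0.2000, -0.4000, 0.8000, -0.4000).
r_{12} = q_1·a_2 = 0.8000.
u_2 = a_2 − 0.8000·q_1 = (0.1600, 3.3200, 0.3600, -2.6800).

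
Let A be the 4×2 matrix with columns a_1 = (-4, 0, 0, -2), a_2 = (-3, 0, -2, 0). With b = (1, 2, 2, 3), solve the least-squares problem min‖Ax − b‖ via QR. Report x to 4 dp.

x = (-0.3966, -0.1724)

q_1 = a_1/‖a_1‖ = (-4, 0, 0, -2)/4.4721 = (-0.8944, 0.0000, 0.0000, -0.4472).
r_{12} = q_1·a_2 = 2.6833.
u_2 = a_2 − 2.6833·q_1 = (-0.6000, 0.0000, -2.0000, 1.2000).
‖u_2‖ = 2.4083, so q_2 = (-0.2491, 0.0000, -0.8305, 0.4983).
Qᵀb = (-2.2361, -0.4152).
Back-substitute: x_2 = -0.4152/2.4083 = -0.1724.
x_1 = (-2.2361 − 2.6833·(-0.1724))/4.4721 = -0.3966.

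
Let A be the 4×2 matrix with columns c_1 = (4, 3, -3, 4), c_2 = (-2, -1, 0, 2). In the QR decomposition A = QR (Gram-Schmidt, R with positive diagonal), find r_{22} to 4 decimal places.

c_1 = (4, 3, -3, 4); ‖c_1‖ = 7.0711, so e_1 = (0.5657, 0.4243, -0.4243, 0.5657).
e_1·c_2 = 0.5657·(-2) + 0.4243·(-1) + (-0.4243)·0 + 0.5657·2 = -0.4243.
u_2 = c_2 + 0.4243·e_1 = (-1.7600, -0.8200, -0.1800, 2.2400).
r_{22} = ‖u_2‖ = 2.9698.

r_{22} = 2.9698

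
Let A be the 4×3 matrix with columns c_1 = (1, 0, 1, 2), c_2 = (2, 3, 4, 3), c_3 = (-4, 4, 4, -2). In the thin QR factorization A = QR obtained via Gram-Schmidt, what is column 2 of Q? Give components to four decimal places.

e_1 = c_1/‖c_1‖ = (1, 0, 1, 2)/2.4495 = (0.4082, 0.0000, 0.4082, 0.8165).
r_{12} = e_1·c_2 = 4.8990.
u_2 = c_2 − 4.8990·e_1 = (0.0000, 3.0000, 2.0000, -1.0000).
‖u_2‖ = 3.7417, so e_2 = (0.0000, 0.8018, 0.5345, -0.2673).

e_2 = (0.0000, 0.8018, 0.5345, -0.2673)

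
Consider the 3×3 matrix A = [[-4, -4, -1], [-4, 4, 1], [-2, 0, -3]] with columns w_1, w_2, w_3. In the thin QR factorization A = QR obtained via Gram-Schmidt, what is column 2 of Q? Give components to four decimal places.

w_1 = (-4, -4, -2); ‖w_1‖ = 6.0000, so q_1 = (-0.6667, -0.6667, -0.3333).
q_1·w_2 = (-0.6667)·(-4) + (-0.6667)·4 + (-0.3333)·0 = 0.0000.
u_2 = w_2 + 0.0000·q_1 = (-4.0000, 4.0000, 0.0000).
‖u_2‖ = 5.6569, so q_2 = (-0.7071, 0.7071, 0.0000).

q_2 = (-0.7071, 0.7071, 0.0000)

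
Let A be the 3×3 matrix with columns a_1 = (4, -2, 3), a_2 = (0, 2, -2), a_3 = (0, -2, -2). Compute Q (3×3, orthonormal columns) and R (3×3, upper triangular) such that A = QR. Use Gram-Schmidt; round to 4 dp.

e_1 = a_1/‖a_1‖ = (4, -2, 3)/5.3852 = (0.7428, -0.3714, 0.5571).
r_{12} = e_1·a_2 = -1.8570.
u_2 = a_2 + 1.8570·e_1 = (1.3793, 1.3103, -0.9655).
‖u_2‖ = 2.1335, so e_2 = (0.6465, 0.6142, -0.4526).
r_{13} = e_1·a_3 = -0.3714; r_{23} = e_2·a_3 = -0.3233.
u_3 = a_3 + 0.3714·e_1 + 0.3233·e_2 = (0.4848, -1.9394, -1.9394).
‖u_3‖ = 2.7852, so e_3 = (0.1741, -0.6963, -0.6963).

Q = [[0.7428, 0.6465, 0.1741], [-0.3714, 0.6142, -0.6963], [0.5571, -0.4526, -0.6963]], R = [[5.3852, -1.8570, -0.3714], [0.0000, 2.1335, -0.3233], [0.0000, 0.0000, 2.7852]]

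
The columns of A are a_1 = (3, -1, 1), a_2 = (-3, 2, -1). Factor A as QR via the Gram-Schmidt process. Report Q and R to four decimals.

Q = [[0.9045, 0.2860], [-0.3015, 0.9535], [0.3015, 0.0953]], R = [[3.3166, -3.6181], [0.0000, 0.9535]]

a_1 = (3, -1, 1); ‖a_1‖ = 3.3166, so e_1 = (0.9045, -0.3015, 0.3015).
e_1·a_2 = 0.9045·(-3) + (-0.3015)·2 + 0.3015·(-1) = -3.6181.
u_2 = a_2 + 3.6181·e_1 = (0.2727, 0.9091, 0.0909).
‖u_2‖ = 0.9535, so e_2 = (0.2860, 0.9535, 0.0953).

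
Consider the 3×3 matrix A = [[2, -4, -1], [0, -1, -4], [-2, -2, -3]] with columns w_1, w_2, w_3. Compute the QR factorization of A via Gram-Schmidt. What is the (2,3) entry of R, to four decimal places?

r_{23} = 3.6707

q_1 = w_1/‖w_1‖ = (2, 0, -2)/2.8284 = (0.7071, 0.0000, -0.7071).
r_{12} = q_1·w_2 = -1.4142.
u_2 = w_2 + 1.4142·q_1 = (-3.0000, -1.0000, -3.0000).
‖u_2‖ = 4.3589, so q_2 = (-0.6882, -0.2294, -0.6882).
r_{23} = q_2·w_3 = 3.6707.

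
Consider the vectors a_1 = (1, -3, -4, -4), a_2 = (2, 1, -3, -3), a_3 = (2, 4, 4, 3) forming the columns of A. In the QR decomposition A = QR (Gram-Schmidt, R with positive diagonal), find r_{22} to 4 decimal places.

a_1 = (1, -3, -4, -4); ‖a_1‖ = 6.4807, so e_1 = (0.1543, -0.4629, -0.6172, -0.6172).
e_1·a_2 = 0.1543·2 + (-0.4629)·1 + (-0.6172)·(-3) + (-0.6172)·(-3) = 3.5490.
u_2 = a_2 − 3.5490·e_1 = (1.4524, 2.6429, -0.8095, -0.8095).
r_{22} = ‖u_2‖ = 3.2256.

r_{22} = 3.2256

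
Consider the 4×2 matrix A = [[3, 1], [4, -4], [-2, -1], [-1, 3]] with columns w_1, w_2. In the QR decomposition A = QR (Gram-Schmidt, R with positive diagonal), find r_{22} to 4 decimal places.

e_1 = w_1/‖w_1‖ = (3, 4, -2, -1)/5.4772 = (0.5477, 0.7303, -0.3651, -0.1826).
r_{12} = e_1·w_2 = -2.5560.
u_2 = w_2 + 2.5560·e_1 = (2.4000, -2.1333, -1.9333, 2.5333).
r_{22} = ‖u_2‖ = 4.5240.

r_{22} = 4.5240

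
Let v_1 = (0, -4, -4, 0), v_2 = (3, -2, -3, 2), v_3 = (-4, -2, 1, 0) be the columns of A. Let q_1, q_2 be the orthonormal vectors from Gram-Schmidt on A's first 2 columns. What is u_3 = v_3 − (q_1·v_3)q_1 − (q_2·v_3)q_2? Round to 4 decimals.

q_1 = v_1/‖v_1‖ = (0, -4, -4, 0)/5.6569 = (0.0000, -0.7071, -0.7071, 0.0000).
r_{12} = q_1·v_2 = 3.5355.
u_2 = v_2 − 3.5355·q_1 = (3.0000, 0.5000, -0.5000, 2.0000).
‖u_2‖ = 3.6742, so q_2 = (0.8165, 0.1361, -0.1361, 0.5443).
r_{13} = q_1·v_3 = 0.7071; r_{23} = q_2·v_3 = -3.6742.
u_3 = v_3 − 0.7071·q_1 + 3.6742·q_2 = (-1.0000, -1.0000, 1.0000, 2.0000).

u_3 = (-1.0000, -1.0000, 1.0000, 2.0000)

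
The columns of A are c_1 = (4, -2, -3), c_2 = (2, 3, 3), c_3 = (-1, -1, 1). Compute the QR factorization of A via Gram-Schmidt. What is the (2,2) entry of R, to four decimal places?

c_1 = (4, -2, -3); ‖c_1‖ = 5.3852, so e_1 = (0.7428, -0.3714, -0.5571).
e_1·c_2 = 0.7428·2 + (-0.3714)·3 + (-0.5571)·3 = -1.2999.
u_2 = c_2 + 1.2999·e_1 = (2.9655, 2.5172, 2.2759).
r_{22} = ‖u_2‖ = 4.5067.

r_{22} = 4.5067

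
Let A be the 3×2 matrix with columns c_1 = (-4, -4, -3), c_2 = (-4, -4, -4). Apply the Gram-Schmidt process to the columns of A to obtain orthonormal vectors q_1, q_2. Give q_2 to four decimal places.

c_1 = (-4, -4, -3); ‖c_1‖ = 6.4031, so q_1 = (-0.6247, -0.6247, -0.4685).
q_1·c_2 = (-0.6247)·(-4) + (-0.6247)·(-4) + (-0.4685)·(-4) = 6.8716.
u_2 = c_2 − 6.8716·q_1 = (0.2927, 0.2927, -0.7805).
‖u_2‖ = 0.8835, so q_2 = (0.3313, 0.3313, -0.8835).

q_2 = (0.3313, 0.3313, -0.8835)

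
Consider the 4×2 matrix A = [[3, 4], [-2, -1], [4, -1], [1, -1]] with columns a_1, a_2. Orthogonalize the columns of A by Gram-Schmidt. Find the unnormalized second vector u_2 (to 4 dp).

a_1 = (3, -2, 4, 1); ‖a_1‖ = 5.4772, so q_1 = (0.5477, -0.3651, 0.7303, 0.1826).
q_1·a_2 = 0.5477·4 + (-0.3651)·(-1) + 0.7303·(-1) + 0.1826·(-1) = 1.6432.
u_2 = a_2 − 1.6432·q_1 = (3.1000, -0.4000, -2.2000, -1.3000).

u_2 = (3.1000, -0.4000, -2.2000, -1.3000)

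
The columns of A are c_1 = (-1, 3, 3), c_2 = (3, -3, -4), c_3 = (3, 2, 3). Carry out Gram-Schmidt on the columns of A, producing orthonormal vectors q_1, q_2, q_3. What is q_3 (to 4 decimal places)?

q_1 = c_1/‖c_1‖ = (-1, 3, 3)/4.3589 = (-0.2294, 0.6882, 0.6882).
r_{12} = q_1·c_2 = -5.5060.
u_2 = c_2 + 5.5060·q_1 = (1.7368, 0.7895, -0.2105).
‖u_2‖ = 1.9194, so q_2 = (0.9049, 0.4113, -0.1097).
r_{13} = q_1·c_3 = 2.7530; r_{23} = q_2·c_3 = 3.2082.
u_3 = c_3 − 2.7530·q_1 − 3.2082·q_2 = (0.7286, -1.2143, 1.4571).
‖u_3‖ = 2.0319, so q_3 = (0.3586, -0.5976, 0.7171).

q_3 = (0.3586, -0.5976, 0.7171)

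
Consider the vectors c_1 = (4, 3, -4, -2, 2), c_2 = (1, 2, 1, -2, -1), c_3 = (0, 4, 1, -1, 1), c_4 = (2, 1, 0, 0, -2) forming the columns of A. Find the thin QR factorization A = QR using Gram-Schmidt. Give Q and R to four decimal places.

Q = [[0.5714, 0.1114, -0.4136, 0.3714], [0.4286, 0.4851, 0.6567, 0.3056], [-0.5714, 0.5309, 0.1985, -0.0071], [-0.2857, -0.5375, 0.2865, 0.7303], [0.2857, -0.4261, 0.5255, -0.4851]], R = [[7.0000, 1.1429, 1.7143, 1.0000], [0.0000, 3.1135, 2.5826, 1.5600], [0.0000, 0.0000, 3.0646, -1.2214], [0.0000, 0.0000, 0.0000, 2.0185]]

c_1 = (4, 3, -4, -2, 2); ‖c_1‖ = 7.0000, so e_1 = (0.5714, 0.4286, -0.5714, -0.2857, 0.2857).
e_1·c_2 = 0.5714·1 + 0.4286·2 + (-0.5714)·1 + (-0.2857)·(-2) + 0.2857·(-1) = 1.1429.
u_2 = c_2 − 1.1429·e_1 = (0.3469, 1.5102, 1.6531, -1.6735, -1.3265).
‖u_2‖ = 3.1135, so e_2 = (0.1114, 0.4851, 0.5309, -0.5375, -0.4261).
e_1·c_3 = 0.5714·0 + 0.4286·4 + (-0.5714)·1 + (-0.2857)·(-1) + 0.2857·1 = 1.7143; e_2·c_3 = 0.1114·0 + 0.4851·4 + 0.5309·1 + (-0.5375)·(-1) + (-0.4261)·1 = 2.5826.
u_3 = c_3 − 1.7143·e_1 − 2.5826·e_2 = (-1.2674, 2.0126, 0.6084, 0.8779, 1.6105).
‖u_3‖ = 3.0646, so e_3 = (-0.4136, 0.6567, 0.1985, 0.2865, 0.5255).
e_1·c_4 = 0.5714·2 + 0.4286·1 + (-0.5714)·0 + (-0.2857)·0 + 0.2857·(-2) = 1.0000; e_2·c_4 = 0.1114·2 + 0.4851·1 + 0.5309·0 + (-0.5375)·0 + (-0.4261)·(-2) = 1.5600; e_3·c_4 = (-0.4136)·2 + 0.6567·1 + 0.1985·0 + 0.2865·0 + 0.5255·(-2) = -1.2214.
u_4 = c_4 − 1.0000·e_1 − 1.5600·e_2 + 1.2214·e_3 = (0.7496, 0.6169, -0.0143, 1.4741, -0.9792).
‖u_4‖ = 2.0185, so e_4 = (0.3714, 0.3056, -0.0071, 0.7303, -0.4851).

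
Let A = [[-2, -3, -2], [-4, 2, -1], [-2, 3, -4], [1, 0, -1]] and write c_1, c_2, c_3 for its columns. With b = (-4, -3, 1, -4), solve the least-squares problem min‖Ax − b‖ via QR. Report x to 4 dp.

x = (0.5704, 0.7570, 0.3863)

c_1 = (-2, -4, -2, 1); ‖c_1‖ = 5.0000, so e_1 = (-0.4000, -0.8000, -0.4000, 0.2000).
e_1·c_2 = (-0.4000)·(-3) + (-0.8000)·2 + (-0.4000)·3 + 0.2000·0 = -1.6000.
u_2 = c_2 + 1.6000·e_1 = (-3.6400, 0.7200, 2.3600, 0.3200).
‖u_2‖ = 4.4091, so e_2 = (-0.8256, 0.1633, 0.5353, 0.0726).
e_1·c_3 = (-0.4000)·(-2) + (-0.8000)·(-1) + (-0.4000)·(-4) + 0.2000·(-1) = 3.0000; e_2·c_3 = (-0.8256)·(-2) + 0.1633·(-1) + 0.5353·(-4) + 0.0726·(-1) = -0.7258.
u_3 = c_3 − 3.0000·e_1 + 0.7258·e_2 = (-1.3992, 1.5185, -2.4115, -1.5473).
‖u_3‖ = 3.5317, so e_3 = (-0.3962, 0.4300, -0.6828, -0.4381).
Qᵀb = (2.8000, 3.0573, 1.3645).
Back-substitute: x_3 = 1.3645/3.5317 = 0.3863.
x_2 = (3.0573 + 0.7258·0.3863)/4.4091 = 0.7570.
x_1 = (2.8000 + 1.6000·0.7570 − 3.0000·0.3863)/5.0000 = 0.5704.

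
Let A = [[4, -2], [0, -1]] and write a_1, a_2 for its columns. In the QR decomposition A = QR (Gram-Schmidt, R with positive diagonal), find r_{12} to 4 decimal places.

q_1 = a_1/‖a_1‖ = (4, 0)/4.0000 = (1.0000, 0.0000).
r_{12} = q_1·a_2 = -2.0000.

r_{12} = -2.0000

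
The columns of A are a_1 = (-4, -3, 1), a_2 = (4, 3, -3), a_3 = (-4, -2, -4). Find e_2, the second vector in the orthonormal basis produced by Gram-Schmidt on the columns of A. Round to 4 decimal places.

e_1 = a_1/‖a_1‖ = (-4, -3, 1)/5.0990 = (-0.7845, -0.5883, 0.1961).
r_{12} = e_1·a_2 = -5.4913.
u_2 = a_2 + 5.4913·e_1 = (-0.3077, -0.2308, -1.9231).
‖u_2‖ = 1.9612, so e_2 = (-0.1569, -0.1177, -0.9806).

e_2 = (-0.1569, -0.1177, -0.9806)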